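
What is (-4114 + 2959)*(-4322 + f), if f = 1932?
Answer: 2760450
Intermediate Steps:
(-4114 + 2959)*(-4322 + f) = (-4114 + 2959)*(-4322 + 1932) = -1155*(-2390) = 2760450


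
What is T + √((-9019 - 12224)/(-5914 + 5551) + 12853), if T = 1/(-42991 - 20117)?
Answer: -1/63108 + √1562294/11 ≈ 113.63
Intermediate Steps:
T = -1/63108 (T = 1/(-63108) = -1/63108 ≈ -1.5846e-5)
T + √((-9019 - 12224)/(-5914 + 5551) + 12853) = -1/63108 + √((-9019 - 12224)/(-5914 + 5551) + 12853) = -1/63108 + √(-21243/(-363) + 12853) = -1/63108 + √(-21243*(-1/363) + 12853) = -1/63108 + √(7081/121 + 12853) = -1/63108 + √(1562294/121) = -1/63108 + √1562294/11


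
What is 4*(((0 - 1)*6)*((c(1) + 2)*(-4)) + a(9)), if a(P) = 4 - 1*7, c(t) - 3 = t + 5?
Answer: 1044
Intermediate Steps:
c(t) = 8 + t (c(t) = 3 + (t + 5) = 3 + (5 + t) = 8 + t)
a(P) = -3 (a(P) = 4 - 7 = -3)
4*(((0 - 1)*6)*((c(1) + 2)*(-4)) + a(9)) = 4*(((0 - 1)*6)*(((8 + 1) + 2)*(-4)) - 3) = 4*((-1*6)*((9 + 2)*(-4)) - 3) = 4*(-66*(-4) - 3) = 4*(-6*(-44) - 3) = 4*(264 - 3) = 4*261 = 1044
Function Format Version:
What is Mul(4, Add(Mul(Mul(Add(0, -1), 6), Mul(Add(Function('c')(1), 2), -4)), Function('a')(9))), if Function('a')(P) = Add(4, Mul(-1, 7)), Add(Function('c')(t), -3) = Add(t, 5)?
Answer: 1044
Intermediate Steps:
Function('c')(t) = Add(8, t) (Function('c')(t) = Add(3, Add(t, 5)) = Add(3, Add(5, t)) = Add(8, t))
Function('a')(P) = -3 (Function('a')(P) = Add(4, -7) = -3)
Mul(4, Add(Mul(Mul(Add(0, -1), 6), Mul(Add(Function('c')(1), 2), -4)), Function('a')(9))) = Mul(4, Add(Mul(Mul(Add(0, -1), 6), Mul(Add(Add(8, 1), 2), -4)), -3)) = Mul(4, Add(Mul(Mul(-1, 6), Mul(Add(9, 2), -4)), -3)) = Mul(4, Add(Mul(-6, Mul(11, -4)), -3)) = Mul(4, Add(Mul(-6, -44), -3)) = Mul(4, Add(264, -3)) = Mul(4, 261) = 1044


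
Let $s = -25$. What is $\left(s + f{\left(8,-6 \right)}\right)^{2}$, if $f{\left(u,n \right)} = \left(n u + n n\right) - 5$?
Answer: $1764$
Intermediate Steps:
$f{\left(u,n \right)} = -5 + n^{2} + n u$ ($f{\left(u,n \right)} = \left(n u + n^{2}\right) - 5 = \left(n^{2} + n u\right) - 5 = -5 + n^{2} + n u$)
$\left(s + f{\left(8,-6 \right)}\right)^{2} = \left(-25 - \left(53 - 36\right)\right)^{2} = \left(-25 - 17\right)^{2} = \left(-42\right)^{2} = 1764$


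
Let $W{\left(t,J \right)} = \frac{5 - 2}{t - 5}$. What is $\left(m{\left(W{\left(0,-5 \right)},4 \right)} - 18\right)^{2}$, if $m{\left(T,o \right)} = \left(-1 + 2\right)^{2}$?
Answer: $289$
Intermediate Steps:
$W{\left(t,J \right)} = \frac{3}{-5 + t}$
$m{\left(T,o \right)} = 1$ ($m{\left(T,o \right)} = 1^{2} = 1$)
$\left(m{\left(W{\left(0,-5 \right)},4 \right)} - 18\right)^{2} = \left(1 - 18\right)^{2} = \left(-17\right)^{2} = 289$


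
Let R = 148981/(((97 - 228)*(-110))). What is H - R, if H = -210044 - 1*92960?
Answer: -4366436621/14410 ≈ -3.0301e+5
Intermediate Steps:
R = 148981/14410 (R = 148981/((-131*(-110))) = 148981/14410 ≈ 10.339)
H = -303004 (H = -210044 - 92960 = -303004)
H - R = -303004 - 1*148981/14410 = -303004 - 148981/14410 = -4366436621/14410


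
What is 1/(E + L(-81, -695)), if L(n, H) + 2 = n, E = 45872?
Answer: 1/45789 ≈ 2.1839e-5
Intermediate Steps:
L(n, H) = -2 + n
1/(E + L(-81, -695)) = 1/(45872 + (-2 - 81)) = 1/(45872 - 83) = 1/45789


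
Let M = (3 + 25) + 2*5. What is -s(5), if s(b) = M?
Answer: -38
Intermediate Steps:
M = 38 (M = 28 + 10 = 38)
s(b) = 38
-s(5) = -1*38 = -38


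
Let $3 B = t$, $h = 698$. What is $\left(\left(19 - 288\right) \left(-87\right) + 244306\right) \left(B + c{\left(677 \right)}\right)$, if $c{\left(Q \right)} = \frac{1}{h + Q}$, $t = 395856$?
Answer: $\frac{48571514973709}{1375} \approx 3.5325 \cdot 10^{10}$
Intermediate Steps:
$B = 131952$ ($B = \frac{1}{3} \cdot 395856 = 131952$)
$c{\left(Q \right)} = \frac{1}{698 + Q}$
$\left(\left(19 - 288\right) \left(-87\right) + 244306\right) \left(B + c{\left(677 \right)}\right) = \left(\left(19 - 288\right) \left(-87\right) + 244306\right) \left(131952 + \frac{1}{698 + 677}\right) = \left(\left(-269\right) \left(-87\right) + 244306\right) \left(131952 + \frac{1}{1375}\right) = \left(23403 + 244306\right) \left(131952 + \frac{1}{1375}\right) = 267709 \cdot \frac{181434001}{1375} = \frac{48571514973709}{1375}$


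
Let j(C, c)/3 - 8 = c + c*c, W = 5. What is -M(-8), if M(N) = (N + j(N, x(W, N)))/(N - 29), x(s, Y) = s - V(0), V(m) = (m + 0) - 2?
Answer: 184/37 ≈ 4.9730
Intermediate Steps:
V(m) = -2 + m (V(m) = m - 2 = -2 + m)
x(s, Y) = 2 + s (x(s, Y) = s - (-2 + 0) = s - 1*(-2) = s + 2 = 2 + s)
j(C, c) = 24 + 3*c + 3*c² (j(C, c) = 24 + 3*(c + c*c) = 24 + 3*(c + c²) = 24 + (3*c + 3*c²) = 24 + 3*c + 3*c²)
M(N) = (192 + N)/(-29 + N) (M(N) = (N + (24 + 3*(2 + 5) + 3*(2 + 5)²))/(N - 29) = (N + (24 + 3*7 + 3*7²))/(-29 + N) = (N + (24 + 21 + 3*49))/(-29 + N) = (N + (24 + 21 + 147))/(-29 + N) = (N + 192)/(-29 + N) = (192 + N)/(-29 + N))
-M(-8) = -(192 - 8)/(-29 - 8) = -184/(-37) = -(-1)*184/37 = -1*(-184/37) = 184/37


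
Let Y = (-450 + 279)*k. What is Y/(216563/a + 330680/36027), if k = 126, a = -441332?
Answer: -342578555152344/138137550559 ≈ -2480.0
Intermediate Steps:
Y = -21546 (Y = (-450 + 279)*126 = -171*126 = -21546)
Y/(216563/a + 330680/36027) = -21546/(216563/(-441332) + 330680/36027) = -21546/(216563*(-1/441332) + 330680*(1/36027)) = -21546/(-216563/441332 + 330680/36027) = -21546/138137550559/15899867964 = -21546*15899867964/138137550559 = -342578555152344/138137550559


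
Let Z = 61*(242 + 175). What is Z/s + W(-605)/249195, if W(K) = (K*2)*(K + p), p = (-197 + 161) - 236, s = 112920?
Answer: 8411072641/1875939960 ≈ 4.4837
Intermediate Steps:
p = -272 (p = -36 - 236 = -272)
Z = 25437 (Z = 61*417 = 25437)
W(K) = 2*K*(-272 + K) (W(K) = (K*2)*(K - 272) = (2*K)*(-272 + K) = 2*K*(-272 + K))
Z/s + W(-605)/249195 = 25437/112920 + (2*(-605)*(-272 - 605))/249195 = 25437*(1/112920) + (2*(-605)*(-877))*(1/249195) = 8479/37640 + 1061170*(1/249195) = 8479/37640 + 212234/49839 = 8411072641/1875939960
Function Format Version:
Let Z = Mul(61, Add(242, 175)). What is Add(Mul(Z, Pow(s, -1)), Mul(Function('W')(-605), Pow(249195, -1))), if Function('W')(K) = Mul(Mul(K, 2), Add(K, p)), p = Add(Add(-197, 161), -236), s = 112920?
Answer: Rational(8411072641, 1875939960) ≈ 4.4837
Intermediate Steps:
p = -272 (p = Add(-36, -236) = -272)
Z = 25437 (Z = Mul(61, 417) = 25437)
Function('W')(K) = Mul(2, K, Add(-272, K)) (Function('W')(K) = Mul(Mul(K, 2), Add(K, -272)) = Mul(Mul(2, K), Add(-272, K)) = Mul(2, K, Add(-272, K)))
Add(Mul(Z, Pow(s, -1)), Mul(Function('W')(-605), Pow(249195, -1))) = Add(Mul(25437, Pow(112920, -1)), Mul(Mul(2, -605, Add(-272, -605)), Pow(249195, -1))) = Add(Mul(25437, Rational(1, 112920)), Mul(Mul(2, -605, -877), Rational(1, 249195))) = Add(Rational(8479, 37640), Mul(1061170, Rational(1, 249195))) = Add(Rational(8479, 37640), Rational(212234, 49839)) = Rational(8411072641, 1875939960)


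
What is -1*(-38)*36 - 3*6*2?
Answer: 1332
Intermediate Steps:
-1*(-38)*36 - 3*6*2 = 38*36 - 18*2 = 1368 - 36 = 1332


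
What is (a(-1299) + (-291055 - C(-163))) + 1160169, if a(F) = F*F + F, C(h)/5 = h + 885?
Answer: 2551606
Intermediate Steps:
C(h) = 4425 + 5*h (C(h) = 5*(h + 885) = 5*(885 + h) = 4425 + 5*h)
a(F) = F + F**2 (a(F) = F**2 + F = F + F**2)
(a(-1299) + (-291055 - C(-163))) + 1160169 = (-1299*(1 - 1299) + (-291055 - (4425 + 5*(-163)))) + 1160169 = (-1299*(-1298) + (-291055 - (4425 - 815))) + 1160169 = (1686102 + (-291055 - 1*3610)) + 1160169 = (1686102 + (-291055 - 3610)) + 1160169 = (1686102 - 294665) + 1160169 = 1391437 + 1160169 = 2551606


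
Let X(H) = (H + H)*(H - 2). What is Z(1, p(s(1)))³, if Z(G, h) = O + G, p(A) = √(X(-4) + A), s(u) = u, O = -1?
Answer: 0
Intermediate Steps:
X(H) = 2*H*(-2 + H) (X(H) = (2*H)*(-2 + H) = 2*H*(-2 + H))
p(A) = √(48 + A) (p(A) = √(2*(-4)*(-2 - 4) + A) = √(2*(-4)*(-6) + A) = √(48 + A))
Z(G, h) = -1 + G
Z(1, p(s(1)))³ = (-1 + 1)³ = 0³ = 0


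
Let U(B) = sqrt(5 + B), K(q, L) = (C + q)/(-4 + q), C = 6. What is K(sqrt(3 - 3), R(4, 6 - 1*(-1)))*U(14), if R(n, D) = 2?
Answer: -3*sqrt(19)/2 ≈ -6.5383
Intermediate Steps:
K(q, L) = (6 + q)/(-4 + q)
K(sqrt(3 - 3), R(4, 6 - 1*(-1)))*U(14) = ((6 + sqrt(3 - 3))/(-4 + sqrt(3 - 3)))*sqrt(5 + 14) = ((6 + sqrt(0))/(-4 + sqrt(0)))*sqrt(19) = ((6 + 0)/(-4 + 0))*sqrt(19) = (6/(-4))*sqrt(19) = (-1/4*6)*sqrt(19) = -3*sqrt(19)/2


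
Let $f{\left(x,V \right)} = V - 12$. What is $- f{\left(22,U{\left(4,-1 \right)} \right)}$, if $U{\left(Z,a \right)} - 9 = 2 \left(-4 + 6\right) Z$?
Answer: $-13$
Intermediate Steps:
$U{\left(Z,a \right)} = 9 + 4 Z$ ($U{\left(Z,a \right)} = 9 + 2 \left(-4 + 6\right) Z = 9 + 2 \cdot 2 Z = 9 + 4 Z$)
$f{\left(x,V \right)} = -12 + V$
$- f{\left(22,U{\left(4,-1 \right)} \right)} = - (-12 + \left(9 + 4 \cdot 4\right)) = - (-12 + \left(9 + 16\right)) = - (-12 + 25) = \left(-1\right) 13 = -13$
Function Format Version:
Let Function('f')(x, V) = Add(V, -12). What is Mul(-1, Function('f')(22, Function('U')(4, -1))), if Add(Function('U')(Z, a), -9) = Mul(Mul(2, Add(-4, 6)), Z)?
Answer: -13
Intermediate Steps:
Function('U')(Z, a) = Add(9, Mul(4, Z)) (Function('U')(Z, a) = Add(9, Mul(Mul(2, Add(-4, 6)), Z)) = Add(9, Mul(Mul(2, 2), Z)) = Add(9, Mul(4, Z)))
Function('f')(x, V) = Add(-12, V)
Mul(-1, Function('f')(22, Function('U')(4, -1))) = Mul(-1, Add(-12, Add(9, Mul(4, 4)))) = Mul(-1, Add(-12, Add(9, 16))) = Mul(-1, Add(-12, 25)) = Mul(-1, 13) = -13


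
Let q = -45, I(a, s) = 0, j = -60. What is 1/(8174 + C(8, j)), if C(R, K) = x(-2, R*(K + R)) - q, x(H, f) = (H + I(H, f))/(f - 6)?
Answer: 211/1734210 ≈ 0.00012167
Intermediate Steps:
x(H, f) = H/(-6 + f) (x(H, f) = (H + 0)/(f - 6) = H/(-6 + f))
C(R, K) = 45 - 2/(-6 + R*(K + R)) (C(R, K) = -2/(-6 + R*(K + R)) - 1*(-45) = -2/(-6 + R*(K + R)) + 45 = 45 - 2/(-6 + R*(K + R)))
1/(8174 + C(8, j)) = 1/(8174 + (-272 + 45*8*(-60 + 8))/(-6 + 8*(-60 + 8))) = 1/(8174 + (-272 + 45*8*(-52))/(-6 + 8*(-52))) = 1/(8174 + (-272 - 18720)/(-6 - 416)) = 1/(8174 - 18992/(-422)) = 1/(8174 - 1/422*(-18992)) = 1/(8174 + 9496/211) = 1/(1734210/211) = 211/1734210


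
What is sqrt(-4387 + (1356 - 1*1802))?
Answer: 3*I*sqrt(537) ≈ 69.52*I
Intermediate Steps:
sqrt(-4387 + (1356 - 1*1802)) = sqrt(-4387 + (1356 - 1802)) = sqrt(-4387 - 446) = sqrt(-4833) = 3*I*sqrt(537)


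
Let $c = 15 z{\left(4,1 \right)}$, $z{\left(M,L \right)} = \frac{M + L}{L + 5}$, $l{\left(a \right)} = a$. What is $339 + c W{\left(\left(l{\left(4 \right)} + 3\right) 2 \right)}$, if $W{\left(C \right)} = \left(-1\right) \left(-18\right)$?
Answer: $564$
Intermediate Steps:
$z{\left(M,L \right)} = \frac{L + M}{5 + L}$
$W{\left(C \right)} = 18$
$c = \frac{25}{2}$ ($c = 15 \frac{1 + 4}{5 + 1} = 15 \cdot \frac{1}{6} \cdot 5 = 15 \cdot \frac{5}{6} = \frac{25}{2} \approx 12.5$)
$339 + c W{\left(\left(l{\left(4 \right)} + 3\right) 2 \right)} = 339 + \frac{25}{2} \cdot 18 = 339 + 225 = 564$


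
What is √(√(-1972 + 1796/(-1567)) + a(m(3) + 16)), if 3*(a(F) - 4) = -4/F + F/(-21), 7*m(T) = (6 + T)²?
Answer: √(141740133838799 + 102963238812*I*√302814915)/6351051 ≈ 4.9027 + 4.5302*I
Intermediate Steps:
m(T) = (6 + T)²/7
a(F) = 4 - 4/(3*F) - F/63 (a(F) = 4 + (-4/F + F/(-21))/3 = 4 + (-4/F + F*(-1/21))/3 = 4 + (-4/F - F/21)/3 = 4 + (-4/(3*F) - F/63) = 4 - 4/(3*F) - F/63)
√(√(-1972 + 1796/(-1567)) + a(m(3) + 16)) = √(√(-1972 + 1796/(-1567)) + (4 - 4/(3*((6 + 3)²/7 + 16)) - ((6 + 3)²/7 + 16)/63)) = √(√(-1972 + 1796*(-1/1567)) + (4 - 4/(3*((⅐)*9² + 16)) - ((⅐)*9² + 16)/63)) = √(√(-1972 - 1796/1567) + (4 - 4/(3*((⅐)*81 + 16)) - ((⅐)*81 + 16)/63)) = √(√(-3091920/1567) + (4 - 4/(3*(81/7 + 16)) - (81/7 + 16)/63)) = √(4*I*√302814915/1567 + (4 - 4/(3*193/7) - 1/63*193/7)) = √(4*I*√302814915/1567 + (4 - 4/3*7/193 - 193/441)) = √(4*I*√302814915/1567 + (4 - 28/579 - 193/441)) = √(4*I*√302814915/1567 + 299087/85113) = √(299087/85113 + 4*I*√302814915/1567)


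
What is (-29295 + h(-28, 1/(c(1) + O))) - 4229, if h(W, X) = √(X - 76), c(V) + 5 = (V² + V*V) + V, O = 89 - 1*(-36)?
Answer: -33524 + I*√1149681/123 ≈ -33524.0 + 8.7173*I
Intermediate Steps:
O = 125 (O = 89 + 36 = 125)
c(V) = -5 + V + 2*V² (c(V) = -5 + ((V² + V*V) + V) = -5 + ((V² + V²) + V) = -5 + (2*V² + V) = -5 + (V + 2*V²) = -5 + V + 2*V²)
h(W, X) = √(-76 + X)
(-29295 + h(-28, 1/(c(1) + O))) - 4229 = (-29295 + √(-76 + 1/((-5 + 1 + 2*1²) + 125))) - 4229 = (-29295 + √(-76 + 1/((-5 + 1 + 2*1) + 125))) - 4229 = (-29295 + √(-76 + 1/((-5 + 1 + 2) + 125))) - 4229 = (-29295 + √(-76 + 1/(-2 + 125))) - 4229 = (-29295 + √(-76 + 1/123)) - 4229 = (-29295 + √(-9347/123)) - 4229 = (-29295 + I*√1149681/123) - 4229 = -33524 + I*√1149681/123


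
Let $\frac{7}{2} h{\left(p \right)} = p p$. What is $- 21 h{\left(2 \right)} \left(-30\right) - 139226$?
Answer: $-138506$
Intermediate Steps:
$h{\left(p \right)} = \frac{2 p^{2}}{7}$ ($h{\left(p \right)} = \frac{2 p p}{7} = \frac{2 p^{2}}{7}$)
$- 21 h{\left(2 \right)} \left(-30\right) - 139226 = - 21 \frac{2 \cdot 2^{2}}{7} \left(-30\right) - 139226 = - 21 \cdot \frac{2}{7} \cdot 4 \left(-30\right) - 139226 = \left(-21\right) \frac{8}{7} \left(-30\right) - 139226 = \left(-24\right) \left(-30\right) - 139226 = 720 - 139226 = -138506$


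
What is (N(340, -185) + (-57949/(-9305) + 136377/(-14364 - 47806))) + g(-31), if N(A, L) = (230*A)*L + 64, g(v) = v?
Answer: -1673804034003521/115698370 ≈ -1.4467e+7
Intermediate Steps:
N(A, L) = 64 + 230*A*L (N(A, L) = 230*A*L + 64 = 64 + 230*A*L)
(N(340, -185) + (-57949/(-9305) + 136377/(-14364 - 47806))) + g(-31) = ((64 + 230*340*(-185)) + (-57949/(-9305) + 136377/(-14364 - 47806))) - 31 = ((64 - 14467000) + (-57949*(-1/9305) + 136377/(-62170))) - 31 = (-14466936 + (57949/9305 + 136377*(-1/62170))) - 31 = (-14466936 + (57949/9305 - 136377/62170)) - 31 = (-14466936 + 466740269/115698370) - 31 = -1673800447354051/115698370 - 31 = -1673804034003521/115698370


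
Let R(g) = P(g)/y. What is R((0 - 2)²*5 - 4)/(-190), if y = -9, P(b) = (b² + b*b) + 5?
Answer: 517/1710 ≈ 0.30234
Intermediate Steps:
P(b) = 5 + 2*b² (P(b) = (b² + b²) + 5 = 2*b² + 5 = 5 + 2*b²)
R(g) = -5/9 - 2*g²/9 (R(g) = (5 + 2*g²)/(-9) = (5 + 2*g²)*(-⅑) = -5/9 - 2*g²/9)
R((0 - 2)²*5 - 4)/(-190) = (-5/9 - 2*((0 - 2)²*5 - 4)²/9)/(-190) = (-5/9 - 2*((-2)²*5 - 4)²/9)*(-1/190) = (-5/9 - 2*(4*5 - 4)²/9)*(-1/190) = (-5/9 - 2*(20 - 4)²/9)*(-1/190) = (-5/9 - 2/9*16²)*(-1/190) = (-5/9 - 2/9*256)*(-1/190) = (-5/9 - 512/9)*(-1/190) = -517/9*(-1/190) = 517/1710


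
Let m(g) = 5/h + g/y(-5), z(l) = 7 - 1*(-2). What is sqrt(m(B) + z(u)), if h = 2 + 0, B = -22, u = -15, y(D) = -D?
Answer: sqrt(710)/10 ≈ 2.6646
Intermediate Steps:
z(l) = 9 (z(l) = 7 + 2 = 9)
h = 2
m(g) = 5/2 + g/5 (m(g) = 5/2 + g/((-1*(-5))) = 5*(1/2) + g/5 = 5/2 + g*(1/5) = 5/2 + g/5)
sqrt(m(B) + z(u)) = sqrt((5/2 + (1/5)*(-22)) + 9) = sqrt((5/2 - 22/5) + 9) = sqrt(-19/10 + 9) = sqrt(71/10) = sqrt(710)/10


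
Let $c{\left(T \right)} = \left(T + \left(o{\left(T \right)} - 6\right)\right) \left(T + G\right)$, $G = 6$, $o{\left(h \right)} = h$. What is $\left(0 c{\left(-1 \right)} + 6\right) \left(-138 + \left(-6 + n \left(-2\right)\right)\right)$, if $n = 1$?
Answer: $-876$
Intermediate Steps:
$c{\left(T \right)} = \left(-6 + 2 T\right) \left(6 + T\right)$ ($c{\left(T \right)} = \left(T + \left(T - 6\right)\right) \left(T + 6\right) = \left(T + \left(T - 6\right)\right) \left(6 + T\right) = \left(T + \left(-6 + T\right)\right) \left(6 + T\right) = \left(-6 + 2 T\right) \left(6 + T\right)$)
$\left(0 c{\left(-1 \right)} + 6\right) \left(-138 + \left(-6 + n \left(-2\right)\right)\right) = \left(0 \left(-36 + 2 \left(-1\right)^{2} + 6 \left(-1\right)\right) + 6\right) \left(-138 + \left(-6 + 1 \left(-2\right)\right)\right) = \left(0 \left(-36 + 2 \cdot 1 - 6\right) + 6\right) \left(-138 - 8\right) = \left(0 \left(-36 + 2 - 6\right) + 6\right) \left(-138 - 8\right) = \left(0 \left(-40\right) + 6\right) \left(-146\right) = \left(0 + 6\right) \left(-146\right) = 6 \left(-146\right) = -876$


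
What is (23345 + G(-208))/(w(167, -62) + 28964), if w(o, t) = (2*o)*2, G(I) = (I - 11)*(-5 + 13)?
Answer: 21593/29632 ≈ 0.72871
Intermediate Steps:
G(I) = -88 + 8*I (G(I) = (-11 + I)*8 = -88 + 8*I)
w(o, t) = 4*o
(23345 + G(-208))/(w(167, -62) + 28964) = (23345 + (-88 + 8*(-208)))/(4*167 + 28964) = (23345 + (-88 - 1664))/(668 + 28964) = (23345 - 1752)/29632 = 21593*(1/29632) = 21593/29632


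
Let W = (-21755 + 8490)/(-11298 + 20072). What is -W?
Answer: 13265/8774 ≈ 1.5119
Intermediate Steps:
W = -13265/8774 ≈ -1.5119
-W = -1*(-13265/8774) = 13265/8774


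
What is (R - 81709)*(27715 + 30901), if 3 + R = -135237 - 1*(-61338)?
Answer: -9121294376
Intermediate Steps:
R = -73902 (R = -3 + (-135237 - 1*(-61338)) = -3 + (-135237 + 61338) = -3 - 73899 = -73902)
(R - 81709)*(27715 + 30901) = (-73902 - 81709)*(27715 + 30901) = -155611*58616 = -9121294376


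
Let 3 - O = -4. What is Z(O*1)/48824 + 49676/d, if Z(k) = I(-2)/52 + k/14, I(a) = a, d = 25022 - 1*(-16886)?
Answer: 3941275595/3324938812 ≈ 1.1854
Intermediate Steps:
O = 7 (O = 3 - 1*(-4) = 3 + 4 = 7)
d = 41908 (d = 25022 + 16886 = 41908)
Z(k) = -1/26 + k/14 (Z(k) = -2/52 + k/14 = -2*1/52 + k*(1/14) = -1/26 + k/14)
Z(O*1)/48824 + 49676/d = (-1/26 + (7*1)/14)/48824 + 49676/41908 = (-1/26 + (1/14)*7)*(1/48824) + 49676*(1/41908) = (-1/26 + ½)*(1/48824) + 12419/10477 = (6/13)*(1/48824) + 12419/10477 = 3/317356 + 12419/10477 = 3941275595/3324938812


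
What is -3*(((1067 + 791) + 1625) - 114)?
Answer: -10107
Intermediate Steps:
-3*(((1067 + 791) + 1625) - 114) = -3*((1858 + 1625) - 114) = -3*(3483 - 114) = -3*3369 = -10107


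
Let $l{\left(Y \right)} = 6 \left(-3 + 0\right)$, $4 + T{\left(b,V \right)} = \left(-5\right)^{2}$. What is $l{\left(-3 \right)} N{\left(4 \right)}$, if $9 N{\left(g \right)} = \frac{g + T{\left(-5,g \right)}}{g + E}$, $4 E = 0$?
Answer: $- \frac{25}{2} \approx -12.5$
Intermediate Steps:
$T{\left(b,V \right)} = 21$ ($T{\left(b,V \right)} = -4 + \left(-5\right)^{2} = -4 + 25 = 21$)
$E = 0$ ($E = \frac{1}{4} \cdot 0 = 0$)
$N{\left(g \right)} = \frac{21 + g}{9 g}$ ($N{\left(g \right)} = \frac{\left(g + 21\right) \frac{1}{g + 0}}{9} = \frac{\left(21 + g\right) \frac{1}{g}}{9} = \frac{\frac{1}{g} \left(21 + g\right)}{9} = \frac{21 + g}{9 g}$)
$l{\left(Y \right)} = -18$ ($l{\left(Y \right)} = 6 \left(-3\right) = -18$)
$l{\left(-3 \right)} N{\left(4 \right)} = - 18 \frac{21 + 4}{9 \cdot 4} = - 18 \cdot \frac{1}{9} \cdot \frac{1}{4} \cdot 25 = \left(-18\right) \frac{25}{36} = - \frac{25}{2}$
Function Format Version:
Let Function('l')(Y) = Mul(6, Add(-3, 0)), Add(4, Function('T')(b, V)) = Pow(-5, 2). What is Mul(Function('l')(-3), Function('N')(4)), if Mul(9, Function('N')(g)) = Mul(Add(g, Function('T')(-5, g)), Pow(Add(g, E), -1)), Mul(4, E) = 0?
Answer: Rational(-25, 2) ≈ -12.500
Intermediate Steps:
Function('T')(b, V) = 21 (Function('T')(b, V) = Add(-4, Pow(-5, 2)) = Add(-4, 25) = 21)
E = 0 (E = Mul(Rational(1, 4), 0) = 0)
Function('N')(g) = Mul(Rational(1, 9), Pow(g, -1), Add(21, g)) (Function('N')(g) = Mul(Rational(1, 9), Mul(Add(g, 21), Pow(Add(g, 0), -1))) = Mul(Rational(1, 9), Mul(Add(21, g), Pow(g, -1))) = Mul(Rational(1, 9), Mul(Pow(g, -1), Add(21, g))) = Mul(Rational(1, 9), Pow(g, -1), Add(21, g)))
Function('l')(Y) = -18 (Function('l')(Y) = Mul(6, -3) = -18)
Mul(Function('l')(-3), Function('N')(4)) = Mul(-18, Mul(Rational(1, 9), Pow(4, -1), Add(21, 4))) = Mul(-18, Mul(Rational(1, 9), Rational(1, 4), 25)) = Mul(-18, Rational(25, 36)) = Rational(-25, 2)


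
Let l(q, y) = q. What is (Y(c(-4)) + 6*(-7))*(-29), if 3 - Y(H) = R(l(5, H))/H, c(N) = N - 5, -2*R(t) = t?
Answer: 20503/18 ≈ 1139.1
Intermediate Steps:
R(t) = -t/2
c(N) = -5 + N
Y(H) = 3 + 5/(2*H) (Y(H) = 3 - (-½*5)/H = 3 - (-5)/(2*H) = 3 + 5/(2*H))
(Y(c(-4)) + 6*(-7))*(-29) = ((3 + 5/(2*(-5 - 4))) + 6*(-7))*(-29) = ((3 + (5/2)/(-9)) - 42)*(-29) = ((3 + (5/2)*(-⅑)) - 42)*(-29) = ((3 - 5/18) - 42)*(-29) = (49/18 - 42)*(-29) = -707/18*(-29) = 20503/18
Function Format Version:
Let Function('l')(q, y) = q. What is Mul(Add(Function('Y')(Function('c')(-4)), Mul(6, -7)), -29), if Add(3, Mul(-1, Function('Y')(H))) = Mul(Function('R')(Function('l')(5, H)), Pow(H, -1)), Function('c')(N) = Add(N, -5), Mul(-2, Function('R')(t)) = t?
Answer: Rational(20503, 18) ≈ 1139.1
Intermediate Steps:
Function('R')(t) = Mul(Rational(-1, 2), t)
Function('c')(N) = Add(-5, N)
Function('Y')(H) = Add(3, Mul(Rational(5, 2), Pow(H, -1))) (Function('Y')(H) = Add(3, Mul(-1, Mul(Mul(Rational(-1, 2), 5), Pow(H, -1)))) = Add(3, Mul(-1, Mul(Rational(-5, 2), Pow(H, -1)))) = Add(3, Mul(Rational(5, 2), Pow(H, -1))))
Mul(Add(Function('Y')(Function('c')(-4)), Mul(6, -7)), -29) = Mul(Add(Add(3, Mul(Rational(5, 2), Pow(Add(-5, -4), -1))), Mul(6, -7)), -29) = Mul(Add(Add(3, Mul(Rational(5, 2), Pow(-9, -1))), -42), -29) = Mul(Add(Add(3, Mul(Rational(5, 2), Rational(-1, 9))), -42), -29) = Mul(Add(Add(3, Rational(-5, 18)), -42), -29) = Mul(Add(Rational(49, 18), -42), -29) = Mul(Rational(-707, 18), -29) = Rational(20503, 18)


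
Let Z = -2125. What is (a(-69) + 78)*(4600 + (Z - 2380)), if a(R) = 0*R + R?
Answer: 855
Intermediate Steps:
a(R) = R (a(R) = 0 + R = R)
(a(-69) + 78)*(4600 + (Z - 2380)) = (-69 + 78)*(4600 + (-2125 - 2380)) = 9*(4600 - 4505) = 9*95 = 855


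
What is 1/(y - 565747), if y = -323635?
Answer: -1/889382 ≈ -1.1244e-6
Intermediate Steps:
1/(y - 565747) = 1/(-323635 - 565747) = 1/(-889382) = -1/889382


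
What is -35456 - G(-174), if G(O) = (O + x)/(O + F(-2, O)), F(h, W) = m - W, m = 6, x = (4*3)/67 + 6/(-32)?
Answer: -75955485/2144 ≈ -35427.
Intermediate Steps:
x = -9/1072 (x = 12*(1/67) + 6*(-1/32) = 12/67 - 3/16 = -9/1072 ≈ -0.0083955)
F(h, W) = 6 - W
G(O) = -3/2144 + O/6 (G(O) = (O - 9/1072)/(O + (6 - O)) = (-9/1072 + O)/6 = (-9/1072 + O)*(⅙) = -3/2144 + O/6)
-35456 - G(-174) = -35456 - (-3/2144 + (⅙)*(-174)) = -35456 - (-3/2144 - 29) = -35456 - 1*(-62179/2144) = -35456 + 62179/2144 = -75955485/2144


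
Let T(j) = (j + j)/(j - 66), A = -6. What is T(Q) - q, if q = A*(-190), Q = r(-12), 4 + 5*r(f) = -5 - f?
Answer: -124262/109 ≈ -1140.0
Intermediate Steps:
r(f) = -9/5 - f/5 (r(f) = -⅘ + (-5 - f)/5 = -⅘ + (-1 - f/5) = -9/5 - f/5)
Q = ⅗ (Q = -9/5 - ⅕*(-12) = -9/5 + 12/5 = ⅗ ≈ 0.60000)
T(j) = 2*j/(-66 + j) (T(j) = (2*j)/(-66 + j) = 2*j/(-66 + j))
q = 1140 (q = -6*(-190) = 1140)
T(Q) - q = 2*(⅗)/(-66 + ⅗) - 1*1140 = 2*(⅗)/(-327/5) - 1140 = 2*(⅗)*(-5/327) - 1140 = -2/109 - 1140 = -124262/109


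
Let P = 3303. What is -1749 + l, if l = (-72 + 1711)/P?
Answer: -5775308/3303 ≈ -1748.5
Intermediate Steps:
l = 1639/3303 (l = (-72 + 1711)/3303 = 1639*(1/3303) = 1639/3303 ≈ 0.49622)
-1749 + l = -1749 + 1639/3303 = -5775308/3303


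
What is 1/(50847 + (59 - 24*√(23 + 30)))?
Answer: 25453/1295695154 + 6*√53/647847577 ≈ 1.9712e-5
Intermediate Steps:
1/(50847 + (59 - 24*√(23 + 30))) = 1/(50847 + (59 - 24*√53)) = 1/(50906 - 24*√53)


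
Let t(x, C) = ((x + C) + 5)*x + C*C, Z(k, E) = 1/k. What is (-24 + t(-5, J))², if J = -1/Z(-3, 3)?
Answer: 900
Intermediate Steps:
J = 3 (J = -1/(1/(-3)) = -1/(-⅓) = -1*(-3) = 3)
t(x, C) = C² + x*(5 + C + x) (t(x, C) = ((C + x) + 5)*x + C² = (5 + C + x)*x + C² = x*(5 + C + x) + C² = C² + x*(5 + C + x))
(-24 + t(-5, J))² = (-24 + (3² + (-5)² + 5*(-5) + 3*(-5)))² = (-24 + (9 + 25 - 25 - 15))² = (-24 - 6)² = (-30)² = 900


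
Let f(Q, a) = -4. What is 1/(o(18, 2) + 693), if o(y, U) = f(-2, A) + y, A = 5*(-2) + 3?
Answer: 1/707 ≈ 0.0014144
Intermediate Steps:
A = -7 (A = -10 + 3 = -7)
o(y, U) = -4 + y
1/(o(18, 2) + 693) = 1/((-4 + 18) + 693) = 1/(14 + 693) = 1/707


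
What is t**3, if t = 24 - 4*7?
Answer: -64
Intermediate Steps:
t = -4 (t = 24 - 28 = -4)
t**3 = (-4)**3 = -64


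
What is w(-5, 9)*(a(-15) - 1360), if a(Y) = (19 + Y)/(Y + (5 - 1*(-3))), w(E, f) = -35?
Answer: 47620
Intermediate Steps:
a(Y) = (19 + Y)/(8 + Y) (a(Y) = (19 + Y)/(Y + (5 + 3)) = (19 + Y)/(Y + 8) = (19 + Y)/(8 + Y))
w(-5, 9)*(a(-15) - 1360) = -35*((19 - 15)/(8 - 15) - 1360) = -35*(4/(-7) - 1360) = -35*(-⅐*4 - 1360) = -35*(-4/7 - 1360) = -35*(-9524/7) = 47620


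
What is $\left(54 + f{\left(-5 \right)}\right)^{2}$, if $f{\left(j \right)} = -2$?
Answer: $2704$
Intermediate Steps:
$\left(54 + f{\left(-5 \right)}\right)^{2} = \left(54 - 2\right)^{2} = 52^{2} = 2704$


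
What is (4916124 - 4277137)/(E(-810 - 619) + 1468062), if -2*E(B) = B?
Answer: 1277974/2937553 ≈ 0.43505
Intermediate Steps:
E(B) = -B/2
(4916124 - 4277137)/(E(-810 - 619) + 1468062) = (4916124 - 4277137)/(-(-810 - 619)/2 + 1468062) = 638987/(-½*(-1429) + 1468062) = 638987/(1429/2 + 1468062) = 638987/(2937553/2) = 638987*(2/2937553) = 1277974/2937553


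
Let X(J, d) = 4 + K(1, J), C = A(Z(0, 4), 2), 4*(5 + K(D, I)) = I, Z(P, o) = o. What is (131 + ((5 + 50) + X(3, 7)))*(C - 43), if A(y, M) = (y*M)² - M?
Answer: 14117/4 ≈ 3529.3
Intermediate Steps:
K(D, I) = -5 + I/4
A(y, M) = -M + M²*y² (A(y, M) = (M*y)² - M = M²*y² - M = -M + M²*y²)
C = 62 (C = 2*(-1 + 2*4²) = 2*(-1 + 2*16) = 2*(-1 + 32) = 2*31 = 62)
X(J, d) = -1 + J/4 (X(J, d) = 4 + (-5 + J/4) = -1 + J/4)
(131 + ((5 + 50) + X(3, 7)))*(C - 43) = (131 + ((5 + 50) + (-1 + (¼)*3)))*(62 - 43) = (131 + (55 + (-1 + ¾)))*19 = (131 + (55 - ¼))*19 = (131 + 219/4)*19 = (743/4)*19 = 14117/4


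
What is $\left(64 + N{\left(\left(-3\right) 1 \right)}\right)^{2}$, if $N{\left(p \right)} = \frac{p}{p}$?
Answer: $4225$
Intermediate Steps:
$N{\left(p \right)} = 1$
$\left(64 + N{\left(\left(-3\right) 1 \right)}\right)^{2} = \left(64 + 1\right)^{2} = 65^{2} = 4225$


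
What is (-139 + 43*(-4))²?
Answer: 96721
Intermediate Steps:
(-139 + 43*(-4))² = (-139 - 172)² = (-311)² = 96721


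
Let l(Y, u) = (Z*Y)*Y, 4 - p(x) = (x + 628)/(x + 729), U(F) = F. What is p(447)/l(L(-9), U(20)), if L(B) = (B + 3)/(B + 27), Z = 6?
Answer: 3629/784 ≈ 4.6288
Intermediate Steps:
L(B) = (3 + B)/(27 + B)
p(x) = 4 - (628 + x)/(729 + x) (p(x) = 4 - (x + 628)/(x + 729) = 4 - (628 + x)/(729 + x))
l(Y, u) = 6*Y² (l(Y, u) = (6*Y)*Y = 6*Y²)
p(447)/l(L(-9), U(20)) = ((2288 + 3*447)/(729 + 447))/((6*((3 - 9)/(27 - 9))²)) = ((2288 + 1341)/1176)/((6*(-6/18)²)) = ((1/1176)*3629)/((6*((1/18)*(-6))²)) = 3629/(1176*((6*(-⅓)²))) = 3629/(1176*((6*(⅑)))) = 3629/(1176*(⅔)) = (3629/1176)*(3/2) = 3629/784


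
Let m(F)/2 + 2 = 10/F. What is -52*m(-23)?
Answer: 5824/23 ≈ 253.22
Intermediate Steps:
m(F) = -4 + 20/F (m(F) = -4 + 2*(10/F) = -4 + 20/F)
-52*m(-23) = -52*(-4 + 20/(-23)) = -52*(-4 + 20*(-1/23)) = -52*(-4 - 20/23) = -52*(-112/23) = 5824/23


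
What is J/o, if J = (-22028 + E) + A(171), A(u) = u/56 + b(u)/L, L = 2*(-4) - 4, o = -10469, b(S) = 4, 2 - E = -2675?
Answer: 3250511/1758792 ≈ 1.8482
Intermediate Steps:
E = 2677 (E = 2 - 1*(-2675) = 2 + 2675 = 2677)
L = -12 (L = -8 - 4 = -12)
A(u) = -⅓ + u/56 (A(u) = u/56 + 4/(-12) = u*(1/56) + 4*(-1/12) = u/56 - ⅓ = -⅓ + u/56)
J = -3250511/168 (J = (-22028 + 2677) + (-⅓ + (1/56)*171) = -19351 + (-⅓ + 171/56) = -19351 + 457/168 = -3250511/168 ≈ -19348.)
J/o = -3250511/168/(-10469) = -3250511/168*(-1/10469) = 3250511/1758792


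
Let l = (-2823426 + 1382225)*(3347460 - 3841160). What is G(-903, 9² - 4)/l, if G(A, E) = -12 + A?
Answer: -183/142304186740 ≈ -1.2860e-9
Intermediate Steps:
l = 711520933700 (l = -1441201*(-493700) = 711520933700)
G(-903, 9² - 4)/l = (-12 - 903)/711520933700 = -915*1/711520933700 = -183/142304186740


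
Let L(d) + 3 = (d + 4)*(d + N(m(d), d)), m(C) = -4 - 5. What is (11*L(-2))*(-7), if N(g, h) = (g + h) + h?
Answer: 2541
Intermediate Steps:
m(C) = -9
N(g, h) = g + 2*h
L(d) = -3 + (-9 + 3*d)*(4 + d) (L(d) = -3 + (d + 4)*(d + (-9 + 2*d)) = -3 + (4 + d)*(-9 + 3*d) = -3 + (-9 + 3*d)*(4 + d))
(11*L(-2))*(-7) = (11*(-39 + 3*(-2) + 3*(-2)²))*(-7) = (11*(-39 - 6 + 3*4))*(-7) = (11*(-39 - 6 + 12))*(-7) = (11*(-33))*(-7) = -363*(-7) = 2541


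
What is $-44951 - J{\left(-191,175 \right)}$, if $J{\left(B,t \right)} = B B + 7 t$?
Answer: $-82657$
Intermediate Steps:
$J{\left(B,t \right)} = B^{2} + 7 t$
$-44951 - J{\left(-191,175 \right)} = -44951 - \left(\left(-191\right)^{2} + 7 \cdot 175\right) = -44951 - \left(36481 + 1225\right) = -44951 - 37706 = -82657$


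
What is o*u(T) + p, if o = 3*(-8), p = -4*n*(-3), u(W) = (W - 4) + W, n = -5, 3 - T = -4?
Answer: -300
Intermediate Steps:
T = 7 (T = 3 - 1*(-4) = 3 + 4 = 7)
u(W) = -4 + 2*W (u(W) = (-4 + W) + W = -4 + 2*W)
p = -60 (p = -4*(-5)*(-3) = 20*(-3) = -60)
o = -24
o*u(T) + p = -24*(-4 + 2*7) - 60 = -24*(-4 + 14) - 60 = -24*10 - 60 = -240 - 60 = -300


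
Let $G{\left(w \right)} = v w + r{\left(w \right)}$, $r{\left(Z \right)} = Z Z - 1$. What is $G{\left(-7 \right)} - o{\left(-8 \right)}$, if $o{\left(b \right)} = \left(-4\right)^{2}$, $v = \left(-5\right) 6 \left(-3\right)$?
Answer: $-598$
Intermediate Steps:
$v = 90$ ($v = \left(-30\right) \left(-3\right) = 90$)
$r{\left(Z \right)} = -1 + Z^{2}$ ($r{\left(Z \right)} = Z^{2} - 1 = -1 + Z^{2}$)
$o{\left(b \right)} = 16$
$G{\left(w \right)} = -1 + w^{2} + 90 w$ ($G{\left(w \right)} = 90 w + \left(-1 + w^{2}\right) = -1 + w^{2} + 90 w$)
$G{\left(-7 \right)} - o{\left(-8 \right)} = \left(-1 + \left(-7\right)^{2} + 90 \left(-7\right)\right) - 16 = \left(-1 + 49 - 630\right) - 16 = -582 - 16 = -598$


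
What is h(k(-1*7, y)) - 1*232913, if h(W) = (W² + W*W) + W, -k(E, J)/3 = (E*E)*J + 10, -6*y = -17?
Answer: 165365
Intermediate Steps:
y = 17/6 (y = -⅙*(-17) = 17/6 ≈ 2.8333)
k(E, J) = -30 - 3*J*E² (k(E, J) = -3*((E*E)*J + 10) = -3*(E²*J + 10) = -3*(J*E² + 10) = -3*(10 + J*E²) = -30 - 3*J*E²)
h(W) = W + 2*W² (h(W) = (W² + W²) + W = 2*W² + W = W + 2*W²)
h(k(-1*7, y)) - 1*232913 = (-30 - 3*17/6*(-1*7)²)*(1 + 2*(-30 - 3*17/6*(-1*7)²)) - 1*232913 = (-30 - 3*17/6*(-7)²)*(1 + 2*(-30 - 3*17/6*(-7)²)) - 232913 = (-30 - 3*17/6*49)*(1 + 2*(-30 - 3*17/6*49)) - 232913 = (-30 - 833/2)*(1 + 2*(-30 - 833/2)) - 232913 = -893*(1 + 2*(-893/2))/2 - 232913 = -893*(1 - 893)/2 - 232913 = -893/2*(-892) - 232913 = 398278 - 232913 = 165365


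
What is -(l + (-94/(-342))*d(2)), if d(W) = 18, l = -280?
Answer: 5226/19 ≈ 275.05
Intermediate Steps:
-(l + (-94/(-342))*d(2)) = -(-280 - 94/(-342)*18) = -(-280 - 94*(-1/342)*18) = -(-280 + (47/171)*18) = -(-280 + 94/19) = -1*(-5226/19) = 5226/19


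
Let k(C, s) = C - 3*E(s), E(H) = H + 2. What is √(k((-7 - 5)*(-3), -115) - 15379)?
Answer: 22*I*√31 ≈ 122.49*I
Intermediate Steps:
E(H) = 2 + H
k(C, s) = -6 + C - 3*s (k(C, s) = C - 3*(2 + s) = C + (-6 - 3*s) = -6 + C - 3*s)
√(k((-7 - 5)*(-3), -115) - 15379) = √((-6 + (-7 - 5)*(-3) - 3*(-115)) - 15379) = √((-6 - 12*(-3) + 345) - 15379) = √((-6 + 36 + 345) - 15379) = √(375 - 15379) = √(-15004) = 22*I*√31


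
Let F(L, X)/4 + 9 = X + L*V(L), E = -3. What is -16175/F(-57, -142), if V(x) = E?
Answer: -3235/16 ≈ -202.19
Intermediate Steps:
V(x) = -3
F(L, X) = -36 - 12*L + 4*X (F(L, X) = -36 + 4*(X + L*(-3)) = -36 + 4*(X - 3*L) = -36 + (-12*L + 4*X) = -36 - 12*L + 4*X)
-16175/F(-57, -142) = -16175/(-36 - 12*(-57) + 4*(-142)) = -16175/(-36 + 684 - 568) = -16175/80 = -16175*1/80 = -3235/16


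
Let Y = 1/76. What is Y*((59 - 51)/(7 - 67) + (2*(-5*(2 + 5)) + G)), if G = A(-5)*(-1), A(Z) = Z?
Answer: -977/1140 ≈ -0.85702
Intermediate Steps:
Y = 1/76 ≈ 0.013158
G = 5 (G = -5*(-1) = 5)
Y*((59 - 51)/(7 - 67) + (2*(-5*(2 + 5)) + G)) = ((59 - 51)/(7 - 67) + (2*(-5*(2 + 5)) + 5))/76 = (8/(-60) + (2*(-5*7) + 5))/76 = (8*(-1/60) + (2*(-35) + 5))/76 = (-2/15 + (-70 + 5))/76 = (-2/15 - 65)/76 = (1/76)*(-977/15) = -977/1140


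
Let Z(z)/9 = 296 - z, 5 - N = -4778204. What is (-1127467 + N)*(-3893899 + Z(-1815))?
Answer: -14146260175800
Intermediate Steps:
N = 4778209 (N = 5 - 1*(-4778204) = 5 + 4778204 = 4778209)
Z(z) = 2664 - 9*z (Z(z) = 9*(296 - z) = 2664 - 9*z)
(-1127467 + N)*(-3893899 + Z(-1815)) = (-1127467 + 4778209)*(-3893899 + (2664 - 9*(-1815))) = 3650742*(-3893899 + (2664 + 16335)) = 3650742*(-3893899 + 18999) = 3650742*(-3874900) = -14146260175800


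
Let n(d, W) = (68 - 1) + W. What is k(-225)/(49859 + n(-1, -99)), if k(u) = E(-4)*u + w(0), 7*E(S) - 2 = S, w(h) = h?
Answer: 150/116263 ≈ 0.0012902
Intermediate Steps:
n(d, W) = 67 + W
E(S) = 2/7 + S/7
k(u) = -2*u/7 (k(u) = (2/7 + (1/7)*(-4))*u + 0 = (2/7 - 4/7)*u + 0 = -2*u/7 + 0 = -2*u/7)
k(-225)/(49859 + n(-1, -99)) = (-2/7*(-225))/(49859 + (67 - 99)) = 450/(7*(49859 - 32)) = (450/7)/49827 = (450/7)*(1/49827) = 150/116263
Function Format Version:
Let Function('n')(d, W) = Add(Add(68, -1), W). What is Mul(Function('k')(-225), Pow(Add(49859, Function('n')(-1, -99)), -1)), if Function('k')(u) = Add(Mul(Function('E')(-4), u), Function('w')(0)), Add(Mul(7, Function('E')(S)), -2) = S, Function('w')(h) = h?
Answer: Rational(150, 116263) ≈ 0.0012902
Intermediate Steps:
Function('n')(d, W) = Add(67, W)
Function('E')(S) = Add(Rational(2, 7), Mul(Rational(1, 7), S))
Function('k')(u) = Mul(Rational(-2, 7), u) (Function('k')(u) = Add(Mul(Add(Rational(2, 7), Mul(Rational(1, 7), -4)), u), 0) = Add(Mul(Add(Rational(2, 7), Rational(-4, 7)), u), 0) = Add(Mul(Rational(-2, 7), u), 0) = Mul(Rational(-2, 7), u))
Mul(Function('k')(-225), Pow(Add(49859, Function('n')(-1, -99)), -1)) = Mul(Mul(Rational(-2, 7), -225), Pow(Add(49859, Add(67, -99)), -1)) = Mul(Rational(450, 7), Pow(Add(49859, -32), -1)) = Mul(Rational(450, 7), Pow(49827, -1)) = Mul(Rational(450, 7), Rational(1, 49827)) = Rational(150, 116263)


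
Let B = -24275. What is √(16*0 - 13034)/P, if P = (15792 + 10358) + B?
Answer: 7*I*√266/1875 ≈ 0.060889*I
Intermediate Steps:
P = 1875 (P = (15792 + 10358) - 24275 = 26150 - 24275 = 1875)
√(16*0 - 13034)/P = √(16*0 - 13034)/1875 = √(0 - 13034)*(1/1875) = √(-13034)*(1/1875) = (7*I*√266)*(1/1875) = 7*I*√266/1875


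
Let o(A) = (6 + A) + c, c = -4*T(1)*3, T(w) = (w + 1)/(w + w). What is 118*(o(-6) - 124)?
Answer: -16048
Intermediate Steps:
T(w) = (1 + w)/(2*w) (T(w) = (1 + w)/((2*w)) = (1 + w)*(1/(2*w)) = (1 + w)/(2*w))
c = -12 (c = -2*(1 + 1)/1*3 = -2*2*3 = -4*1*3 = -4*3 = -12)
o(A) = -6 + A (o(A) = (6 + A) - 12 = -6 + A)
118*(o(-6) - 124) = 118*((-6 - 6) - 124) = 118*(-12 - 124) = 118*(-136) = -16048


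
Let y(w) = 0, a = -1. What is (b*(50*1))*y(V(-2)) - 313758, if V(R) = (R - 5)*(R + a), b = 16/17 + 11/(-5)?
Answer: -313758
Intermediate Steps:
b = -107/85 (b = 16*(1/17) + 11*(-⅕) = 16/17 - 11/5 = -107/85 ≈ -1.2588)
V(R) = (-1 + R)*(-5 + R) (V(R) = (R - 5)*(R - 1) = (-5 + R)*(-1 + R) = (-1 + R)*(-5 + R))
(b*(50*1))*y(V(-2)) - 313758 = -1070/17*0 - 313758 = 0 - 313758 = -313758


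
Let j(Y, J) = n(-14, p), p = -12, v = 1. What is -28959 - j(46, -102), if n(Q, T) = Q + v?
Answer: -28946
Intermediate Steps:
n(Q, T) = 1 + Q (n(Q, T) = Q + 1 = 1 + Q)
j(Y, J) = -13 (j(Y, J) = 1 - 14 = -13)
-28959 - j(46, -102) = -28959 - 1*(-13) = -28959 + 13 = -28946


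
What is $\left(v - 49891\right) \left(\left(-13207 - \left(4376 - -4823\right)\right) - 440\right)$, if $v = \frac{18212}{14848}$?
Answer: $\frac{72946032893}{64} \approx 1.1398 \cdot 10^{9}$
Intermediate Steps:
$v = \frac{157}{128}$ ($v = 18212 \cdot \frac{1}{14848} = \frac{157}{128} \approx 1.2266$)
$\left(v - 49891\right) \left(\left(-13207 - \left(4376 - -4823\right)\right) - 440\right) = \left(\frac{157}{128} - 49891\right) \left(\left(-13207 - \left(4376 - -4823\right)\right) - 440\right) = - \frac{6385891 \left(\left(-13207 - \left(4376 + 4823\right)\right) - 440\right)}{128} = - \frac{6385891 \left(\left(-13207 - 9199\right) - 440\right)}{128} = - \frac{6385891 \left(-22406 - 440\right)}{128} = \left(- \frac{6385891}{128}\right) \left(-22846\right) = \frac{72946032893}{64}$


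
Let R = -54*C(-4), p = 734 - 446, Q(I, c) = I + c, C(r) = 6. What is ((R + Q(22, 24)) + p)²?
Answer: 100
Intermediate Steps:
p = 288
R = -324 (R = -54*6 = -324)
((R + Q(22, 24)) + p)² = ((-324 + (22 + 24)) + 288)² = ((-324 + 46) + 288)² = (-278 + 288)² = 10² = 100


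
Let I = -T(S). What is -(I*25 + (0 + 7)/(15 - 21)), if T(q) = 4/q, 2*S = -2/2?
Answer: -1193/6 ≈ -198.83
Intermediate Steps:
S = -½ (S = (-2/2)/2 = (-2*½)/2 = (½)*(-1) = -½ ≈ -0.50000)
I = 8 (I = -4/(-½) = -4*(-2) = -1*(-8) = 8)
-(I*25 + (0 + 7)/(15 - 21)) = -(8*25 + (0 + 7)/(15 - 21)) = -(200 + 7/(-6)) = -(200 + 7*(-⅙)) = -(200 - 7/6) = -1*1193/6 = -1193/6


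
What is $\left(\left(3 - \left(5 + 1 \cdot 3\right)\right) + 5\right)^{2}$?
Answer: $0$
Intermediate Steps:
$\left(\left(3 - \left(5 + 1 \cdot 3\right)\right) + 5\right)^{2} = \left(\left(3 - \left(5 + 3\right)\right) + 5\right)^{2} = \left(\left(3 - 8\right) + 5\right)^{2} = \left(-5 + 5\right)^{2} = 0^{2} = 0$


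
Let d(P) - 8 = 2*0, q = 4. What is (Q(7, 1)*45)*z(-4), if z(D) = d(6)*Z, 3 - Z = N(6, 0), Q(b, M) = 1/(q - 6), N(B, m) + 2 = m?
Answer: -900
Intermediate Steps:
N(B, m) = -2 + m
d(P) = 8 (d(P) = 8 + 2*0 = 8 + 0 = 8)
Q(b, M) = -½ (Q(b, M) = 1/(4 - 6) = 1/(-2) = -½)
Z = 5 (Z = 3 - (-2 + 0) = 3 - 1*(-2) = 3 + 2 = 5)
z(D) = 40 (z(D) = 8*5 = 40)
(Q(7, 1)*45)*z(-4) = -½*45*40 = -45/2*40 = -900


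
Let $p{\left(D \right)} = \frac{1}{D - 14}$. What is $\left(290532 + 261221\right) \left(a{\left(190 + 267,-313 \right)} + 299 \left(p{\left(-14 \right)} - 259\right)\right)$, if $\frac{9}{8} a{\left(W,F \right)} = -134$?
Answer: $- \frac{10785578811767}{252} \approx -4.28 \cdot 10^{10}$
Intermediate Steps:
$a{\left(W,F \right)} = - \frac{1072}{9}$ ($a{\left(W,F \right)} = \frac{8}{9} \left(-134\right) = - \frac{1072}{9}$)
$p{\left(D \right)} = \frac{1}{-14 + D}$
$\left(290532 + 261221\right) \left(a{\left(190 + 267,-313 \right)} + 299 \left(p{\left(-14 \right)} - 259\right)\right) = \left(290532 + 261221\right) \left(- \frac{1072}{9} + 299 \left(\frac{1}{-14 - 14} - 259\right)\right) = 551753 \left(- \frac{1072}{9} + 299 \left(\frac{1}{-28} - 259\right)\right) = 551753 \left(- \frac{1072}{9} + 299 \left(- \frac{1}{28} - 259\right)\right) = 551753 \left(- \frac{1072}{9} + 299 \left(- \frac{7253}{28}\right)\right) = 551753 \left(- \frac{1072}{9} - \frac{2168647}{28}\right) = 551753 \left(- \frac{19547839}{252}\right) = - \frac{10785578811767}{252}$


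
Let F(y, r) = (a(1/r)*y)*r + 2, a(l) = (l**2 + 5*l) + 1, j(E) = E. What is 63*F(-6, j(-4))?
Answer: -315/2 ≈ -157.50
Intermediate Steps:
a(l) = 1 + l**2 + 5*l
F(y, r) = 2 + r*y*(1 + r**(-2) + 5/r) (F(y, r) = ((1 + (1/r)**2 + 5/r)*y)*r + 2 = ((1 + r**(-2) + 5/r)*y)*r + 2 = (y*(1 + r**(-2) + 5/r))*r + 2 = r*y*(1 + r**(-2) + 5/r) + 2 = 2 + r*y*(1 + r**(-2) + 5/r))
63*F(-6, j(-4)) = 63*(2 + 5*(-6) - 4*(-6) - 6/(-4)) = 63*(2 - 30 + 24 - 6*(-1/4)) = 63*(2 - 30 + 24 + 3/2) = 63*(-5/2) = -315/2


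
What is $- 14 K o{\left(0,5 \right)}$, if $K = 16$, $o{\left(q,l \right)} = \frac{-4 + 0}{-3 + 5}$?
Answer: $448$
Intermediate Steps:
$o{\left(q,l \right)} = -2$ ($o{\left(q,l \right)} = - \frac{4}{2} = \left(-4\right) \frac{1}{2} = -2$)
$- 14 K o{\left(0,5 \right)} = \left(-14\right) 16 \left(-2\right) = \left(-224\right) \left(-2\right) = 448$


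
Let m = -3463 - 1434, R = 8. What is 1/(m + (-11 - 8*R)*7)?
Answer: -1/5422 ≈ -0.00018443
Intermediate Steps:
m = -4897
1/(m + (-11 - 8*R)*7) = 1/(-4897 + (-11 - 8*8)*7) = 1/(-4897 + (-11 - 64)*7) = 1/(-4897 - 75*7) = 1/(-4897 - 525) = 1/(-5422) = -1/5422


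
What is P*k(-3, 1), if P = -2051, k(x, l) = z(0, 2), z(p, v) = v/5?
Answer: -4102/5 ≈ -820.40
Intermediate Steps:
z(p, v) = v/5 (z(p, v) = v*(1/5) = v/5)
k(x, l) = 2/5 (k(x, l) = (1/5)*2 = 2/5)
P*k(-3, 1) = -2051*2/5 = -4102/5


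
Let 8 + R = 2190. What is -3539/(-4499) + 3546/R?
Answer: 11837776/4908409 ≈ 2.4117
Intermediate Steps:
R = 2182 (R = -8 + 2190 = 2182)
-3539/(-4499) + 3546/R = -3539/(-4499) + 3546/2182 = -3539*(-1/4499) + 3546*(1/2182) = 3539/4499 + 1773/1091 = 11837776/4908409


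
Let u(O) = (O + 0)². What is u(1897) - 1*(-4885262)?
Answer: 8483871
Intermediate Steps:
u(O) = O²
u(1897) - 1*(-4885262) = 1897² - 1*(-4885262) = 3598609 + 4885262 = 8483871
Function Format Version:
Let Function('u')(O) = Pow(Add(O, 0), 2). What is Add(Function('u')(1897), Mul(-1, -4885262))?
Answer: 8483871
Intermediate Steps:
Function('u')(O) = Pow(O, 2)
Add(Function('u')(1897), Mul(-1, -4885262)) = Add(Pow(1897, 2), Mul(-1, -4885262)) = Add(3598609, 4885262) = 8483871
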